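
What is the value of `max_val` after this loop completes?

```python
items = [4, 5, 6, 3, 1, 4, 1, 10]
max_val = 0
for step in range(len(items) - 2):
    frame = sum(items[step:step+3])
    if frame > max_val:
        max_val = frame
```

Max sum of 3-element window in [4, 5, 6, 3, 1, 4, 1, 10]
`max_val` takes the values: 0 → 15

Answer: 15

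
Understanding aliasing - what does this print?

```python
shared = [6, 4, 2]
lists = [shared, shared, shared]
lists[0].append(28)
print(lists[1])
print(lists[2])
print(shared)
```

Key concept: list of same reference.
Step by step:
`shared = [6, 4, 2]` → shared = [6, 4, 2]
`lists = [shared, shared, shared]` → lists = [[6, 4, 2], [6, 4, 2], [6, 4, 2]]
`lists[0].append(28)` → shared = [6, 4, 2, 28]; lists = [[6, 4, 2, 28], [6, 4, 2, 28], [6, 4, 2, 28]]
`print(lists[1])` → prints [6, 4, 2, 28]
`print(lists[2])` → prints [6, 4, 2, 28]
`print(shared)` → prints [6, 4, 2, 28]

Answer:
[6, 4, 2, 28]
[6, 4, 2, 28]
[6, 4, 2, 28]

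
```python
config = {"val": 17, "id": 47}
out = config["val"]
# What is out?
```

Trace:
`config = {"val": 17, "id": 47}` → config = {'val': 17, 'id': 47}
`out = config["val"]` → out = 17
So out = 17

Answer: 17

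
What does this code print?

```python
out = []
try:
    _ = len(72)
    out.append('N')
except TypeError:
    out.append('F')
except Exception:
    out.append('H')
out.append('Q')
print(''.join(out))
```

Execution trace: 'F' (except TypeError) → 'Q' (after the try/except). Output: FQ

Answer: FQ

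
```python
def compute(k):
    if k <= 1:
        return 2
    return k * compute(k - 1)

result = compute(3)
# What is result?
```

compute(3) = 3 * 2 * 2 = 12

Answer: 12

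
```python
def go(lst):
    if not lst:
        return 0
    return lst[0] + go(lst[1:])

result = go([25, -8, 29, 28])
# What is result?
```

25 + (-8) + 29 + 28 + 0 = 74

Answer: 74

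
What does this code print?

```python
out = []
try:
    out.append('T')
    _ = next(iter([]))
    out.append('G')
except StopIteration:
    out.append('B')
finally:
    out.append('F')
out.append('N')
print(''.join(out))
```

Execution trace: 'T' (try body) → 'B' (except StopIteration) → 'F' (finally) → 'N' (after the try/except). Output: TBFN

Answer: TBFN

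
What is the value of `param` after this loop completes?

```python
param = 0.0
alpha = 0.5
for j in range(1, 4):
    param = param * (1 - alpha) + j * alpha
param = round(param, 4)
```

Moving average with lr=0.5
`param` takes the values: 0.0 → 0.5 → 1.25 → 2.125

Answer: 2.125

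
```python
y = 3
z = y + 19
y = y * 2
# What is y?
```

Trace:
`y = 3` → y = 3
`z = y + 19` → z = 22
`y = y * 2` → y = 6
So y = 6

Answer: 6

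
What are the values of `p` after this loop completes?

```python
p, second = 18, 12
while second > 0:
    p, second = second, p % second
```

GCD of 18 and 12
`p` takes the values: 18 → 12 → 6

Answer: 6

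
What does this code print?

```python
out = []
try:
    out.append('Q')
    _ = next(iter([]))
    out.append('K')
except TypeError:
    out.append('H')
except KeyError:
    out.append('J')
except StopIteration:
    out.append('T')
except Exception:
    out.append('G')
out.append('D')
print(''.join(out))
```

Execution trace: 'Q' (try body) → 'T' (except StopIteration) → 'D' (after the try/except). Output: QTD

Answer: QTD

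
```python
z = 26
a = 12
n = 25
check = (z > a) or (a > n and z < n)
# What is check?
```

Trace:
`z = 26` → z = 26
`a = 12` → a = 12
`n = 25` → n = 25
`check = (z > a) or (a > n and z < n)` → check = True
So check = True

Answer: True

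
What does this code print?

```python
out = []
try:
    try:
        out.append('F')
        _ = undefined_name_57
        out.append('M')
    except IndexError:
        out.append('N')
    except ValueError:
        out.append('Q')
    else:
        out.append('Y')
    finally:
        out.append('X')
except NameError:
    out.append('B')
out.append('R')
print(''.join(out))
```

Execution trace: 'F' (inner try body) → 'X' (inner finally) → 'B' (outer except NameError) → 'R' (after the try/except). Output: FXBR

Answer: FXBR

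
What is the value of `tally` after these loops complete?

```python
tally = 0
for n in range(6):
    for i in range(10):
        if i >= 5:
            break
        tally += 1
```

Inner breaks at 5, outer runs 6 times
`tally` takes the values: 0 → 1 → 2 → 3 → 4 → 5 → 6 → 7 → 8 → 9 → 10 → 11 → 12 → 13 → 14 → 15 → 16 → 17 → 18 → 19 → 20 → 21 → 22 → 23 → 24 → 25 → 26 → 27 → 28 → 29 → 30

Answer: 30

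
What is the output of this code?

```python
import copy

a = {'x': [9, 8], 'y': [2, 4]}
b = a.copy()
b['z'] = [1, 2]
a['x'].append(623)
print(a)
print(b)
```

Key concept: shallow copy of dict with mutable values.
Step by step:
`a = {'x': [9, 8], 'y': [2, 4]}` → a = {'x': [9, 8], 'y': [2, 4]}
`b = a.copy()` → b = {'x': [9, 8], 'y': [2, 4]}
`b['z'] = [1, 2]` → b = {'x': [9, 8], 'y': [2, 4], 'z': [1, 2]}
`a['x'].append(623)` → a = {'x': [9, 8, 623], 'y': [2, 4]}; b = {'x': [9, 8, 623], 'y': [2, 4], 'z': [1, 2]}
`print(a)` → prints {'x': [9, 8, 623], 'y': [2, 4]}
`print(b)` → prints {'x': [9, 8, 623], 'y': [2, 4], 'z': [1, 2]}

Answer:
{'x': [9, 8, 623], 'y': [2, 4]}
{'x': [9, 8, 623], 'y': [2, 4], 'z': [1, 2]}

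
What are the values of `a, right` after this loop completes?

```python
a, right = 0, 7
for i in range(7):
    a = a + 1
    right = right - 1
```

a goes 0→7, right goes 7→0
`a, right` takes the values: (0, 7) → (1, 7) → (1, 6) → (2, 6) → (2, 5) → (3, 5) → (3, 4) → (4, 4) → (4, 3) → (5, 3) → (5, 2) → (6, 2) → (6, 1) → (7, 1) → (7, 0)

Answer: 7, 0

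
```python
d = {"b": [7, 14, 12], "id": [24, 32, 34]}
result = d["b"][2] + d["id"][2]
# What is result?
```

Trace:
`d = {"b": [7, 14, 12], "id": [24, 32, 34]}` → d = {'b': [7, 14, 12], 'id': [24, 32, 34]}
`result = d["b"][2] + d["id"][2]` → result = 46
So result = 46

Answer: 46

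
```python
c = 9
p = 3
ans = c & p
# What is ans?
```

Trace:
`c = 9` → c = 9
`p = 3` → p = 3
`ans = c & p` → ans = 1
So ans = 1

Answer: 1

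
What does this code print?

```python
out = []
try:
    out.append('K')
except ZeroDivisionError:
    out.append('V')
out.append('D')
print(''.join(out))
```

Execution trace: 'K' (try body, no exception) → 'D' (after the try/except). Output: KD

Answer: KD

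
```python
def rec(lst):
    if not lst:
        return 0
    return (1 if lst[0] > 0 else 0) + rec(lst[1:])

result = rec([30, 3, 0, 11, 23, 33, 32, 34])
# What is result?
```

Count of positive elements in [30, 3, 0, 11, 23, 33, 32, 34] = 7

Answer: 7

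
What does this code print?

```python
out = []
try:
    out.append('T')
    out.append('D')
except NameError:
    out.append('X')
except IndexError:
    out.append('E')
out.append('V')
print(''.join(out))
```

Execution trace: 'T' (try body) → 'D' (try body, no exception) → 'V' (after the try/except). Output: TDV

Answer: TDV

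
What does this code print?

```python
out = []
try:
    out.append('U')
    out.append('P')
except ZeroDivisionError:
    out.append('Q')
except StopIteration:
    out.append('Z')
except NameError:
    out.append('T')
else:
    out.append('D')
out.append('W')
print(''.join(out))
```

Execution trace: 'U' (try body) → 'P' (try body, no exception) → 'D' (else) → 'W' (after the try/except). Output: UPDW

Answer: UPDW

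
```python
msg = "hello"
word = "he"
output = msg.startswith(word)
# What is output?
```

Trace:
`msg = "hello"` → msg = 'hello'
`word = "he"` → word = 'he'
`output = msg.startswith(word)` → output = True
So output = True

Answer: True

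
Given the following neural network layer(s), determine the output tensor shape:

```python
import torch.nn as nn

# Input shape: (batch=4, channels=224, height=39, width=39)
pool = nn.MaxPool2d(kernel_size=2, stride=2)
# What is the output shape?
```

Input: (4, 224, 39, 39) -> Output: (4, 224, 19, 19)

Answer: (4, 224, 19, 19)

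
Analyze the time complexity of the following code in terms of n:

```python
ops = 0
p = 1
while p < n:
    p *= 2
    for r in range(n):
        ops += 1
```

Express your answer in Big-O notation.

Each loop level contributes: log n × n. Multiplying the contributions gives O(n log n).

Answer: O(n log n)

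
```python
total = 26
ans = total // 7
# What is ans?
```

Trace:
`total = 26` → total = 26
`ans = total // 7` → ans = 3
So ans = 3

Answer: 3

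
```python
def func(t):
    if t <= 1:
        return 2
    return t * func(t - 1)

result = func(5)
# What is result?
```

func(5) = 5 * 4 * 3 * 2 * 2 = 240

Answer: 240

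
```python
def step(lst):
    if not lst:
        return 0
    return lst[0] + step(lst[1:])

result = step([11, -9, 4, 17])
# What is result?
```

11 + (-9) + 4 + 17 + 0 = 23

Answer: 23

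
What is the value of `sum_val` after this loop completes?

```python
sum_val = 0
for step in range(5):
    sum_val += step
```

Sum of 0 to 4 = 10
`sum_val` takes the values: 0 → 1 → 3 → 6 → 10

Answer: 10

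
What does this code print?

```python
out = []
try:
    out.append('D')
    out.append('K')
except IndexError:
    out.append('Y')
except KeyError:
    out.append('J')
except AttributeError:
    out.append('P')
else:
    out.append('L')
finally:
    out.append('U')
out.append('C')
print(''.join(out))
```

Execution trace: 'D' (try body) → 'K' (try body, no exception) → 'L' (else) → 'U' (finally) → 'C' (after the try/except). Output: DKLUC

Answer: DKLUC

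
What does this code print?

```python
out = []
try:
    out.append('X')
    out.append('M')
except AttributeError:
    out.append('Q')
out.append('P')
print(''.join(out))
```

Execution trace: 'X' (try body) → 'M' (try body, no exception) → 'P' (after the try/except). Output: XMP

Answer: XMP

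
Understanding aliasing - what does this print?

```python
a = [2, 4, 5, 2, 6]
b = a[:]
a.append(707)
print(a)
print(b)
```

Key concept: slice [:] creates copy.
Step by step:
`a = [2, 4, 5, 2, 6]` → a = [2, 4, 5, 2, 6]
`b = a[:]` → b = [2, 4, 5, 2, 6]
`a.append(707)` → a = [2, 4, 5, 2, 6, 707]
`print(a)` → prints [2, 4, 5, 2, 6, 707]
`print(b)` → prints [2, 4, 5, 2, 6]

Answer:
[2, 4, 5, 2, 6, 707]
[2, 4, 5, 2, 6]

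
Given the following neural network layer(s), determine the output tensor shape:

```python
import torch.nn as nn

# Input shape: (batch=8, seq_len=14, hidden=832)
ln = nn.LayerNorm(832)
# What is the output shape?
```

Input: (8, 14, 832) -> Output: (8, 14, 832)

Answer: (8, 14, 832)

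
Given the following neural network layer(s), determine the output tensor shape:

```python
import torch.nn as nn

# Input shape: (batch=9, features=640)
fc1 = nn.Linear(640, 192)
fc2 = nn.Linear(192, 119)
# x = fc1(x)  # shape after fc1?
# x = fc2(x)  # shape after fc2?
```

Input: (9, 640) -> after fc1: (9, 192) -> Output: (9, 119)

Answer: (9, 119)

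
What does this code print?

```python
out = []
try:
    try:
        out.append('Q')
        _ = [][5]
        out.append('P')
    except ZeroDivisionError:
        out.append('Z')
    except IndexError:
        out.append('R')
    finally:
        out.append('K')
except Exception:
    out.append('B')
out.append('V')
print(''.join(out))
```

Execution trace: 'Q' (inner try body) → 'R' (inner except IndexError) → 'K' (inner finally) → 'V' (after the try/except). Output: QRKV

Answer: QRKV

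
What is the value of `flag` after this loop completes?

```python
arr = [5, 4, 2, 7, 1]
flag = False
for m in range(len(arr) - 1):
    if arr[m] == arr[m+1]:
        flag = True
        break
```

Check consecutive duplicates in [5, 4, 2, 7, 1]
`flag` takes the values: False

Answer: False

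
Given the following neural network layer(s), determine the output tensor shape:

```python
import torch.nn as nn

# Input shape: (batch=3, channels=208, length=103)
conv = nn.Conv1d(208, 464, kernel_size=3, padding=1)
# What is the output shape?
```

Input: (3, 208, 103) -> Output: (3, 464, 103)

Answer: (3, 464, 103)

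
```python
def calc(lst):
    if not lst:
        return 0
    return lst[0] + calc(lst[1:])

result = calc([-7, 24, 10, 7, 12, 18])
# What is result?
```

(-7) + 24 + 10 + 7 + 12 + 18 + 0 = 64

Answer: 64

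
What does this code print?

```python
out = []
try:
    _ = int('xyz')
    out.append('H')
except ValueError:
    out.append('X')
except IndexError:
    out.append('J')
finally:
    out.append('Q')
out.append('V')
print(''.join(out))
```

Execution trace: 'X' (except ValueError) → 'Q' (finally) → 'V' (after the try/except). Output: XQV

Answer: XQV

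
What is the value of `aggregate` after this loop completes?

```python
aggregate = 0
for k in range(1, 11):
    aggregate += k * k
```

Sum of squares 1² to 10² = 385
`aggregate` takes the values: 0 → 1 → 5 → 14 → 30 → 55 → 91 → 140 → 204 → 285 → 385

Answer: 385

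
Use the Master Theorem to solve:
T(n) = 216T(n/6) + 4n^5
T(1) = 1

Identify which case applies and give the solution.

a=216, b=6, f(n)=4n^5. log_6(216) = 3. Since c=5 > 3 and the regularity condition holds (216(n/6)^5 = (216/6^5)n^5 with 216/6^5 < 1), Case 3 applies: T(n) = Θ(f(n)) = O(n^5).

Answer: O(n^5) - Case 3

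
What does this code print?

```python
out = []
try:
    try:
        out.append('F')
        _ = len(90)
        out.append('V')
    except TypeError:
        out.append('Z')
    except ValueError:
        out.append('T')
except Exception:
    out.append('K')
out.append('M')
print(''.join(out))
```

Execution trace: 'F' (inner try body) → 'Z' (inner except TypeError) → 'M' (after the try/except). Output: FZM

Answer: FZM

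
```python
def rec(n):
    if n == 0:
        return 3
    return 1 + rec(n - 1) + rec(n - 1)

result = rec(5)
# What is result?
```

rec(n) = 1 + 2·rec(n-1), rec(0)=3. Closed form: (3+1)·2^5 - 1 = 127.

Answer: 127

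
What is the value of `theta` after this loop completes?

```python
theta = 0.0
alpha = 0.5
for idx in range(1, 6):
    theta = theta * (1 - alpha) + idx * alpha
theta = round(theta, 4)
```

Moving average with lr=0.5
`theta` takes the values: 0.0 → 0.5 → 1.25 → 2.125 → 3.0625 → 4.03125 → 4.0312

Answer: 4.0312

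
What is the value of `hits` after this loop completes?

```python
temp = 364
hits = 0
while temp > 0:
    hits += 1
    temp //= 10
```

Count digits by repeated division by 10
`hits` takes the values: 0 → 1 → 2 → 3

Answer: 3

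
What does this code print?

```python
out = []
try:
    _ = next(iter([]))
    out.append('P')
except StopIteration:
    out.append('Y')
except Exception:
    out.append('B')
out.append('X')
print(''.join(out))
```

Execution trace: 'Y' (except StopIteration) → 'X' (after the try/except). Output: YX

Answer: YX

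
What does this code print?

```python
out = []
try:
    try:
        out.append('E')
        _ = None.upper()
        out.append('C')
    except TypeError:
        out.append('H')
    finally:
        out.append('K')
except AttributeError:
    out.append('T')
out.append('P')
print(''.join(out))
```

Execution trace: 'E' (try body) → 'K' (finally) → 'T' (outer except AttributeError) → 'P' (after the try/except). Output: EKTP

Answer: EKTP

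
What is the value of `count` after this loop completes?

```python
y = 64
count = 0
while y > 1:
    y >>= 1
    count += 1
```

Count right shifts until 1
`count` takes the values: 0 → 1 → 2 → 3 → 4 → 5 → 6

Answer: 6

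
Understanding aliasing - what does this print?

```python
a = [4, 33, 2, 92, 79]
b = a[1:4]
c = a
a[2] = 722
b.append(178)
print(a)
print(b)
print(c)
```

Key concept: slice vs alias.
Step by step:
`a = [4, 33, 2, 92, 79]` → a = [4, 33, 2, 92, 79]
`b = a[1:4]` → b = [33, 2, 92]
`c = a` → c = [4, 33, 2, 92, 79] (same object as a)
`a[2] = 722` → a = [4, 33, 722, 92, 79] (same object as c); c = [4, 33, 722, 92, 79] (same object as a)
`b.append(178)` → b = [33, 2, 92, 178]
`print(a)` → prints [4, 33, 722, 92, 79]
`print(b)` → prints [33, 2, 92, 178]
`print(c)` → prints [4, 33, 722, 92, 79]

Answer:
[4, 33, 722, 92, 79]
[33, 2, 92, 178]
[4, 33, 722, 92, 79]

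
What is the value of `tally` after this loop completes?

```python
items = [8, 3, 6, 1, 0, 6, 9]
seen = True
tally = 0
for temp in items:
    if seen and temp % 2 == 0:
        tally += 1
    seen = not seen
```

Count even values at even positions
`tally` takes the values: 0 → 1 → 2 → 3

Answer: 3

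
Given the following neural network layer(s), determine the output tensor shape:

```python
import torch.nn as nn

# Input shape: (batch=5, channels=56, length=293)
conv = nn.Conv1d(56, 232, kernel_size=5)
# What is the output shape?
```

Input: (5, 56, 293) -> Output: (5, 232, 289)

Answer: (5, 232, 289)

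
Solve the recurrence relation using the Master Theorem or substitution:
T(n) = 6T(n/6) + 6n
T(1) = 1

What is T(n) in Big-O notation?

By Master Theorem: a=6, b=6, f(n)=6n. Since log_6(6) = 1 and f(n) = Θ(n^1), Case 2 applies. T(n) = O(n log n).

Answer: O(n log n)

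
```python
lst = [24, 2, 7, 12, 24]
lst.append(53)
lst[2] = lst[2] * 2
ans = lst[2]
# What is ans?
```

Trace:
`lst = [24, 2, 7, 12, 24]` → lst = [24, 2, 7, 12, 24]
`lst.append(53)` → lst = [24, 2, 7, 12, 24, 53]
`lst[2] = lst[2] * 2` → lst = [24, 2, 14, 12, 24, 53]
`ans = lst[2]` → ans = 14
So ans = 14

Answer: 14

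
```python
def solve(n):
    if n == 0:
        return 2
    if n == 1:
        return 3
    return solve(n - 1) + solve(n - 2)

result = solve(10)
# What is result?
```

Build up from base cases: solve(0)=2, solve(1)=3, solve(2)=5, solve(3)=8, solve(4)=13, solve(5)=21, solve(6)=34, ..., solve(10)=233

Answer: 233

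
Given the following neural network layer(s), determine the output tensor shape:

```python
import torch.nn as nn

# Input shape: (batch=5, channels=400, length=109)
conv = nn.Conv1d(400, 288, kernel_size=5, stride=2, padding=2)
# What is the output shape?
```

Input: (5, 400, 109) -> Output: (5, 288, 55)

Answer: (5, 288, 55)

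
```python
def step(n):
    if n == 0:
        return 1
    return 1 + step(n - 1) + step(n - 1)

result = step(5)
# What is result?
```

step(n) = 1 + 2·step(n-1), step(0)=1. Closed form: (1+1)·2^5 - 1 = 63.

Answer: 63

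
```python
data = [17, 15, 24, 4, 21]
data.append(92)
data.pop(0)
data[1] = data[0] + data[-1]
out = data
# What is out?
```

Trace:
`data = [17, 15, 24, 4, 21]` → data = [17, 15, 24, 4, 21]
`data.append(92)` → data = [17, 15, 24, 4, 21, 92]
`data.pop(0)` → data = [15, 24, 4, 21, 92]
`data[1] = data[0] + data[-1]` → data = [15, 107, 4, 21, 92]
`out = data` → out = [15, 107, 4, 21, 92]
So out = [15, 107, 4, 21, 92]

Answer: [15, 107, 4, 21, 92]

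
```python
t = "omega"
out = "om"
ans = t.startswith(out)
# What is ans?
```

Trace:
`t = "omega"` → t = 'omega'
`out = "om"` → out = 'om'
`ans = t.startswith(out)` → ans = True
So ans = True

Answer: True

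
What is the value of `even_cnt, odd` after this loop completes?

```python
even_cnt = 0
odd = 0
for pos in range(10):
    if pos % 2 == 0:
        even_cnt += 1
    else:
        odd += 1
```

Count evens and odds in range(10)
`even_cnt, odd` takes the values: (0, 0) → (1, 0) → (1, 1) → (2, 1) → (2, 2) → (3, 2) → (3, 3) → (4, 3) → (4, 4) → (5, 4) → (5, 5)

Answer: 5, 5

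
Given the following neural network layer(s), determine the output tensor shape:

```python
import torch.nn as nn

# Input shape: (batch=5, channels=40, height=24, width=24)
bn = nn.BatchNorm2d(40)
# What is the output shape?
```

Input: (5, 40, 24, 24) -> Output: (5, 40, 24, 24)

Answer: (5, 40, 24, 24)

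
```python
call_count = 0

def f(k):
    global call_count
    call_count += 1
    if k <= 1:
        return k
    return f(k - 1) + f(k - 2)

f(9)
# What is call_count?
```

Calls(k) = 1 + Calls(k-1) + Calls(k-2); Calls(0)=Calls(1)=1. For k=9 this gives 109.

Answer: 109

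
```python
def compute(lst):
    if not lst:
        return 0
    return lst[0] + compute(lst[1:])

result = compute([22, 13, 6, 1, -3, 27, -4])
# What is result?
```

22 + 13 + 6 + 1 + (-3) + 27 + (-4) + 0 = 62

Answer: 62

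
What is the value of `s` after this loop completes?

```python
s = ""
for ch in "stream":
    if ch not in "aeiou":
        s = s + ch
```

Remove vowels from 'stream'
`s` takes the values: "" → "s" → "st" → "str" → "strm"

Answer: "strm"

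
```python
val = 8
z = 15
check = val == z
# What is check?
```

Trace:
`val = 8` → val = 8
`z = 15` → z = 15
`check = val == z` → check = False
So check = False

Answer: False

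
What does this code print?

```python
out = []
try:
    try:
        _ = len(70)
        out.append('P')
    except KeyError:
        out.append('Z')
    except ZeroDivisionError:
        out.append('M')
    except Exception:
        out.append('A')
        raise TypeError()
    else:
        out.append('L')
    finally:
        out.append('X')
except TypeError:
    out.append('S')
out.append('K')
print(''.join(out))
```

Execution trace: 'A' (inner except Exception) → 'X' (inner finally) → 'S' (outer except TypeError) → 'K' (after the try/except). Output: AXSK

Answer: AXSK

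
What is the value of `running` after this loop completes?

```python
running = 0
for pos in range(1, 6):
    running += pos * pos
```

Sum of squares 1² to 5² = 55
`running` takes the values: 0 → 1 → 5 → 14 → 30 → 55

Answer: 55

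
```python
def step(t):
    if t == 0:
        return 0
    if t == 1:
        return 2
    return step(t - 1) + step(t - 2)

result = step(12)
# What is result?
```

Build up from base cases: step(0)=0, step(1)=2, step(2)=2, step(3)=4, step(4)=6, step(5)=10, step(6)=16, ..., step(12)=288

Answer: 288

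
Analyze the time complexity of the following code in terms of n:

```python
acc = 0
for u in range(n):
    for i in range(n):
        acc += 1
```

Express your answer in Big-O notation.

Each loop level contributes: n × n. Multiplying the contributions gives O(n^2).

Answer: O(n^2)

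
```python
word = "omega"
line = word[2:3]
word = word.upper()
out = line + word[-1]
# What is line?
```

Trace:
`word = "omega"` → word = 'omega'
`line = word[2:3]` → line = 'e'
`word = word.upper()` → word = 'OMEGA'
`out = line + word[-1]` → out = 'eA'
So line = 'e'

Answer: 'e'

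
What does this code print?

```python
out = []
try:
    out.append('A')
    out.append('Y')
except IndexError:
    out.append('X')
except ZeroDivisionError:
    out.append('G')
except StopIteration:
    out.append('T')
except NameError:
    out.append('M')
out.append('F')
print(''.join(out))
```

Execution trace: 'A' (try body) → 'Y' (try body, no exception) → 'F' (after the try/except). Output: AYF

Answer: AYF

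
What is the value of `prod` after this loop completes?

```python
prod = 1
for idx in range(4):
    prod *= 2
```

2^4 = 16
`prod` takes the values: 1 → 2 → 4 → 8 → 16

Answer: 16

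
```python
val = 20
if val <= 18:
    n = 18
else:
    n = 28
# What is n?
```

Trace:
`val = 20` → val = 20
`if val <= 18: ...` → val <= 18 is False, take else branch → n = 28
So n = 28

Answer: 28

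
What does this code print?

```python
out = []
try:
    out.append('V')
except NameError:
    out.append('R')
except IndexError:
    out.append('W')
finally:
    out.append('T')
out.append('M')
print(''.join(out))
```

Execution trace: 'V' (try body, no exception) → 'T' (finally) → 'M' (after the try/except). Output: VTM

Answer: VTM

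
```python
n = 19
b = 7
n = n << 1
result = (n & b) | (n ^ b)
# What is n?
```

Trace:
`n = 19` → n = 19
`b = 7` → b = 7
`n = n << 1` → n = 38
`result = (n & b) | (n ^ b)` → result = 39
So n = 38

Answer: 38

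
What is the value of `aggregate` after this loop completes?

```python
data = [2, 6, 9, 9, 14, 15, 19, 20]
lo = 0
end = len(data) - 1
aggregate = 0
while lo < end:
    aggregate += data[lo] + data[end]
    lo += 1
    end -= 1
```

Sum of pairs from ends
`aggregate` takes the values: 0 → 22 → 47 → 71 → 94

Answer: 94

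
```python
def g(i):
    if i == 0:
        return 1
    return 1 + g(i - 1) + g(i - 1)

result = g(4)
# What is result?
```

g(i) = 1 + 2·g(i-1), g(0)=1. Closed form: (1+1)·2^4 - 1 = 31.

Answer: 31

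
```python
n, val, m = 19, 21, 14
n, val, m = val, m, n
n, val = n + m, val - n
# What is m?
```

Trace:
`n, val, m = 19, 21, 14` → n = 19; val = 21; m = 14
`n, val, m = val, m, n` → n = 21; val = 14; m = 19
`n, val = n + m, val - n` → n = 40; val = -7
So m = 19

Answer: 19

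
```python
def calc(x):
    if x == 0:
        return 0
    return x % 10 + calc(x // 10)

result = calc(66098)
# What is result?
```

Sum of digits of 66098: 8 + 9 + 0 + 6 + 6 = 29

Answer: 29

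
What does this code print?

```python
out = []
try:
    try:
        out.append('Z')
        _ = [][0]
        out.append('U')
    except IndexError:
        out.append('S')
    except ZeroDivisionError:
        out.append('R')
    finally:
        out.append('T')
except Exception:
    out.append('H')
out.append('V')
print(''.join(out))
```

Execution trace: 'Z' (inner try body) → 'S' (inner except IndexError) → 'T' (inner finally) → 'V' (after the try/except). Output: ZSTV

Answer: ZSTV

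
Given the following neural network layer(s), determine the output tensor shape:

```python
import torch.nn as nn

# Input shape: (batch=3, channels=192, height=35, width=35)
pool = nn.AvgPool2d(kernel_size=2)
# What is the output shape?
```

Input: (3, 192, 35, 35) -> Output: (3, 192, 17, 17)

Answer: (3, 192, 17, 17)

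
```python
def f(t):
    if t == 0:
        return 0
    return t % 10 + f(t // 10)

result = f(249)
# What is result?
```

Sum of digits of 249: 9 + 4 + 2 = 15

Answer: 15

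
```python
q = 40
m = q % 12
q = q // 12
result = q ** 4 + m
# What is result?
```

Trace:
`q = 40` → q = 40
`m = q % 12` → m = 4
`q = q // 12` → q = 3
`result = q ** 4 + m` → result = 85
So result = 85

Answer: 85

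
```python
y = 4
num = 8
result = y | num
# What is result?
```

Trace:
`y = 4` → y = 4
`num = 8` → num = 8
`result = y | num` → result = 12
So result = 12

Answer: 12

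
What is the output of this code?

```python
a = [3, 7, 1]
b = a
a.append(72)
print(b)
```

Key concept: basic list aliasing.
Step by step:
`a = [3, 7, 1]` → a = [3, 7, 1]
`b = a` → b = [3, 7, 1] (same object as a)
`a.append(72)` → a = [3, 7, 1, 72] (same object as b); b = [3, 7, 1, 72] (same object as a)
`print(b)` → prints [3, 7, 1, 72]

Answer: [3, 7, 1, 72]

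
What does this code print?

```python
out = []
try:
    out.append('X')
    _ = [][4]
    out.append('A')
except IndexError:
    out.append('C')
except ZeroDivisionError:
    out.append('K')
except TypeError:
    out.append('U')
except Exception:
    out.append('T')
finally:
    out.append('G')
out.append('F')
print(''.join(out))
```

Execution trace: 'X' (try body) → 'C' (except IndexError) → 'G' (finally) → 'F' (after the try/except). Output: XCGF

Answer: XCGF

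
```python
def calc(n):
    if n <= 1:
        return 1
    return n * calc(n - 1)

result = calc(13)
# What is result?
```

calc(13) = 13 * 12 * 11 * 10 * 9 * 8 * 7 * 6 * 5 * 4 * 3 * 2 * 1 = 6227020800

Answer: 6227020800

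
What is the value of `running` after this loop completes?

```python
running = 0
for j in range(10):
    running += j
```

Sum of 0 to 9 = 45
`running` takes the values: 0 → 1 → 3 → 6 → 10 → 15 → 21 → 28 → 36 → 45

Answer: 45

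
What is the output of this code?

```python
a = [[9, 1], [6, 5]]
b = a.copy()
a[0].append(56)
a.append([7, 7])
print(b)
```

Key concept: shallow copy with nested lists.
Step by step:
`a = [[9, 1], [6, 5]]` → a = [[9, 1], [6, 5]]
`b = a.copy()` → b = [[9, 1], [6, 5]]
`a[0].append(56)` → a = [[9, 1, 56], [6, 5]]; b = [[9, 1, 56], [6, 5]]
`a.append([7, 7])` → a = [[9, 1, 56], [6, 5], [7, 7]]
`print(b)` → prints [[9, 1, 56], [6, 5]]

Answer: [[9, 1, 56], [6, 5]]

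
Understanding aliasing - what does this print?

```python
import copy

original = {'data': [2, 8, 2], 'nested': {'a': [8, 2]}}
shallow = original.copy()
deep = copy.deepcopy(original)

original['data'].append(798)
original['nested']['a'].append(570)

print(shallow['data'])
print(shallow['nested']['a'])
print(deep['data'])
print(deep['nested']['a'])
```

Key concept: comparing shallow vs deep copy.
Step by step:
`original = {'data': [2, 8, 2], 'nested': {'a': [8, 2]}}` → original = {'data': [2, 8, 2], 'nested': {'a': [8, 2]}}
`shallow = original.copy()` → shallow = {'data': [2, 8, 2], 'nested': {'a': [8, 2]}}
`deep = copy.deepcopy(original)` → deep = {'data': [2, 8, 2], 'nested': {'a': [8, 2]}}
`original['data'].append(798)` → original = {'data': [2, 8, 2, 798], 'nested': {'a': [8, 2]}}; shallow = {'data': [2, 8, 2, 798], 'nested': {'a': [8, 2]}}
`original['nested']['a'].append(570)` → original = {'data': [2, 8, 2, 798], 'nested': {'a': [8, 2, 570]}}; shallow = {'data': [2, 8, 2, 798], 'nested': {'a': [8, 2, 570]}}
`print(shallow['data'])` → prints [2, 8, 2, 798]
`print(shallow['nested']['a'])` → prints [8, 2, 570]
`print(deep['data'])` → prints [2, 8, 2]
`print(deep['nested']['a'])` → prints [8, 2]

Answer:
[2, 8, 2, 798]
[8, 2, 570]
[2, 8, 2]
[8, 2]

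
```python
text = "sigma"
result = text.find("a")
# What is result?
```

Trace:
`text = "sigma"` → text = 'sigma'
`result = text.find("a")` → result = 4
So result = 4

Answer: 4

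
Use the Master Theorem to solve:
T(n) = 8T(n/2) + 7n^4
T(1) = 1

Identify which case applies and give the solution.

a=8, b=2, f(n)=7n^4. log_2(8) = 3. Since c=4 > 3 and the regularity condition holds (8(n/2)^4 = (8/2^4)n^4 with 8/2^4 < 1), Case 3 applies: T(n) = Θ(f(n)) = O(n^4).

Answer: O(n^4) - Case 3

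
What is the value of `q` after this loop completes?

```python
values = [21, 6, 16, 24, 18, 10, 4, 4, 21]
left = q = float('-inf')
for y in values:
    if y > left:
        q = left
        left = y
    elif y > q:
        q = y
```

Second largest (with repeats) in [21, 6, 16, 24, 18, 10, 4, 4, 21]
`q` takes the values: -inf → 6 → 16 → 21

Answer: 21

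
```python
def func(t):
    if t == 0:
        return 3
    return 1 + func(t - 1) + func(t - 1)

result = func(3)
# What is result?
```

func(t) = 1 + 2·func(t-1), func(0)=3. Closed form: (3+1)·2^3 - 1 = 31.

Answer: 31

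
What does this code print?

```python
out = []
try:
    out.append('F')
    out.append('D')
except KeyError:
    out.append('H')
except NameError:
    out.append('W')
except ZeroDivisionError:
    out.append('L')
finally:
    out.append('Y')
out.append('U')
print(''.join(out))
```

Execution trace: 'F' (try body) → 'D' (try body, no exception) → 'Y' (finally) → 'U' (after the try/except). Output: FDYU

Answer: FDYU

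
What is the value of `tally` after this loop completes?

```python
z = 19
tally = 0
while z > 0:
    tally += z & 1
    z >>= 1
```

Count set bits in 19 (binary: 0b10011)
`tally` takes the values: 0 → 1 → 2 → 3

Answer: 3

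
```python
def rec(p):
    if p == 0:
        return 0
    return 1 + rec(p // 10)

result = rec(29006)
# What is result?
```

Count of digits of 29006: 5

Answer: 5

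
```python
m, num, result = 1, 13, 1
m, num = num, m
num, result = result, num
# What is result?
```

Trace:
`m, num, result = 1, 13, 1` → m = 1; num = 13; result = 1
`m, num = num, m` → m = 13; num = 1
`num, result = result, num` → num = 1; result = 1
So result = 1

Answer: 1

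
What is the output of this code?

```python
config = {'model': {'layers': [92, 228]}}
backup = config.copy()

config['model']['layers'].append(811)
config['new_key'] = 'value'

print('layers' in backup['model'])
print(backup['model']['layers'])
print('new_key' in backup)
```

Key concept: shallow copy gotcha with nested dict.
Step by step:
`config = {'model': {'layers': [92, 228]}}` → config = {'model': {'layers': [92, 228]}}
`backup = config.copy()` → backup = {'model': {'layers': [92, 228]}}
`config['model']['layers'].append(811)` → config = {'model': {'layers': [92, 228, 811]}}; backup = {'model': {'layers': [92, 228, 811]}}
`config['new_key'] = 'value'` → config = {'model': {'layers': [92, 228, 811]}, 'new_key': 'value'}
`print('layers' in backup['model'])` → prints True
`print(backup['model']['layers'])` → prints [92, 228, 811]
`print('new_key' in backup)` → prints False

Answer:
True
[92, 228, 811]
False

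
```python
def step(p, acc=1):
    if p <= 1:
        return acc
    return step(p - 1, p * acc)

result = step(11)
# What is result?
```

Accumulator trace (n, acc): (11, 1) -> (10, 11) -> (9, 110) -> (8, 990) -> (7, 7920) -> (6, 55440) -> (5, 332640) -> (4, 1663200) -> (3, 6652800) -> (2, 19958400) -> (1, 39916800) -> return 39916800

Answer: 39916800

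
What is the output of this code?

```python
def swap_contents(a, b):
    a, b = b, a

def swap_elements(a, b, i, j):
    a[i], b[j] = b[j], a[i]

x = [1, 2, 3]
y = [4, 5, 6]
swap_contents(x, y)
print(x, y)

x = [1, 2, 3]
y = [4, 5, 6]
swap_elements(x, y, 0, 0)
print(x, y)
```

Key concept: parameter rebinding vs mutation.
Step by step:
`x = [1, 2, 3]` → x = [1, 2, 3]
`y = [4, 5, 6]` → y = [4, 5, 6]
`swap_contents(x, y)` → no visible change to tracked variables
`print(x, y)` → prints [1, 2, 3] [4, 5, 6]
`x = [1, 2, 3]` → x = [1, 2, 3]
`y = [4, 5, 6]` → y = [4, 5, 6]
`swap_elements(x, y, 0, 0)` → x = [4, 2, 3]; y = [1, 5, 6]
`print(x, y)` → prints [4, 2, 3] [1, 5, 6]

Answer:
[1, 2, 3] [4, 5, 6]
[4, 2, 3] [1, 5, 6]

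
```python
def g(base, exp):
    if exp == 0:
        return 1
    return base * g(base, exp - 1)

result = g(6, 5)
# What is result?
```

g(6, 5) = 6 * 6 * 6 * 6 * 6 = 7776

Answer: 7776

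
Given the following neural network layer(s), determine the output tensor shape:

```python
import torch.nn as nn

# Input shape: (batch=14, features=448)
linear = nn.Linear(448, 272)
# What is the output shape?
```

Input: (14, 448) -> Output: (14, 272)

Answer: (14, 272)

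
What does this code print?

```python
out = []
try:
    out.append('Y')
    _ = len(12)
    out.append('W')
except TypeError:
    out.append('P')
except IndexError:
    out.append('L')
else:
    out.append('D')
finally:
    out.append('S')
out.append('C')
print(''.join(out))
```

Execution trace: 'Y' (try body) → 'P' (except TypeError) → 'S' (finally) → 'C' (after the try/except). Output: YPSC

Answer: YPSC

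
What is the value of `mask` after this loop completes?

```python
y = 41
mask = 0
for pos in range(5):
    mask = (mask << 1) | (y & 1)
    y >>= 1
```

Reverse lowest 5 bits of 41
`mask` takes the values: 0 → 1 → 2 → 4 → 9 → 18

Answer: 18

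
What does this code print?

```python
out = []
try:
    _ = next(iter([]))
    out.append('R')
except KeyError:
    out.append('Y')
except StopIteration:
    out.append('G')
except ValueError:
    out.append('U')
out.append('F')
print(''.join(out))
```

Execution trace: 'G' (except StopIteration) → 'F' (after the try/except). Output: GF

Answer: GF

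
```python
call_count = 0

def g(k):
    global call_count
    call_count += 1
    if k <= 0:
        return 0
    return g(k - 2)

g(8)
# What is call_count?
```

Linear recursion stepping by 2: 5 calls from k=8 down to ≤0.

Answer: 5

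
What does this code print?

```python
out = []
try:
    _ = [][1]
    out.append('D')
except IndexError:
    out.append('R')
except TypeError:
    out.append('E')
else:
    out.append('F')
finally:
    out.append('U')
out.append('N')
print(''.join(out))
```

Execution trace: 'R' (except IndexError) → 'U' (finally) → 'N' (after the try/except). Output: RUN

Answer: RUN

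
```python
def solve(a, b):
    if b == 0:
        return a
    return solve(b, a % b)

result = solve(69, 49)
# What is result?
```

solve(69, 49) -> solve(49, 20) -> solve(20, 9) -> solve(9, 2) -> solve(2, 1) -> solve(1, 0) -> 1

Answer: 1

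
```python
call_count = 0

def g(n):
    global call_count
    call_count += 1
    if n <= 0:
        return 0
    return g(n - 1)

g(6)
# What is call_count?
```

Linear recursion stepping by 1: 7 calls from n=6 down to ≤0.

Answer: 7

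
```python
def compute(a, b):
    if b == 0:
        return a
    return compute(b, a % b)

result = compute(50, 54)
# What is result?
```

compute(50, 54) -> compute(54, 50) -> compute(50, 4) -> compute(4, 2) -> compute(2, 0) -> 2

Answer: 2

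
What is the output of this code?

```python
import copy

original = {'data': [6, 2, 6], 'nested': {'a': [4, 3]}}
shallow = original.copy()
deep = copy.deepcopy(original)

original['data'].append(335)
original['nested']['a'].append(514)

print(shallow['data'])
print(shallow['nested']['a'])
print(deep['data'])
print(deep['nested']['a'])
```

Key concept: comparing shallow vs deep copy.
Step by step:
`original = {'data': [6, 2, 6], 'nested': {'a': [4, 3]}}` → original = {'data': [6, 2, 6], 'nested': {'a': [4, 3]}}
`shallow = original.copy()` → shallow = {'data': [6, 2, 6], 'nested': {'a': [4, 3]}}
`deep = copy.deepcopy(original)` → deep = {'data': [6, 2, 6], 'nested': {'a': [4, 3]}}
`original['data'].append(335)` → original = {'data': [6, 2, 6, 335], 'nested': {'a': [4, 3]}}; shallow = {'data': [6, 2, 6, 335], 'nested': {'a': [4, 3]}}
`original['nested']['a'].append(514)` → original = {'data': [6, 2, 6, 335], 'nested': {'a': [4, 3, 514]}}; shallow = {'data': [6, 2, 6, 335], 'nested': {'a': [4, 3, 514]}}
`print(shallow['data'])` → prints [6, 2, 6, 335]
`print(shallow['nested']['a'])` → prints [4, 3, 514]
`print(deep['data'])` → prints [6, 2, 6]
`print(deep['nested']['a'])` → prints [4, 3]

Answer:
[6, 2, 6, 335]
[4, 3, 514]
[6, 2, 6]
[4, 3]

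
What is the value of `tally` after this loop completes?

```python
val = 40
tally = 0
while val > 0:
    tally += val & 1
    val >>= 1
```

Count set bits in 40 (binary: 0b101000)
`tally` takes the values: 0 → 1 → 2

Answer: 2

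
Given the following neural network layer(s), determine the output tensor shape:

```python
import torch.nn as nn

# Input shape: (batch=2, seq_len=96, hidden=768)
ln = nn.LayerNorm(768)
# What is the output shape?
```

Input: (2, 96, 768) -> Output: (2, 96, 768)

Answer: (2, 96, 768)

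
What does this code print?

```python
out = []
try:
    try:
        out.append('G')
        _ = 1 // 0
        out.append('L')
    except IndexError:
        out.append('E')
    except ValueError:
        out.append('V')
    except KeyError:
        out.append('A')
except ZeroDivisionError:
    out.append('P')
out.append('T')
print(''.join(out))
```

Execution trace: 'G' (try body) → 'P' (outer except ZeroDivisionError) → 'T' (after the try/except). Output: GPT

Answer: GPT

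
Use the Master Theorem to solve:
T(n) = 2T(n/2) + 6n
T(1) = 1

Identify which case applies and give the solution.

a=2, b=2, f(n)=6n. log_2(2) = 1. Since c=1 = 1, Case 2 applies: T(n) = Θ(n^log_b(a) · log n) = O(n log n).

Answer: O(n log n) - Case 2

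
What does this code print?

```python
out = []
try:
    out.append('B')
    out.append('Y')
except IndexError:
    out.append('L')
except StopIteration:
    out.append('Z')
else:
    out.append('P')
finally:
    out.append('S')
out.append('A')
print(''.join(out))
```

Execution trace: 'B' (try body) → 'Y' (try body, no exception) → 'P' (else) → 'S' (finally) → 'A' (after the try/except). Output: BYPSA

Answer: BYPSA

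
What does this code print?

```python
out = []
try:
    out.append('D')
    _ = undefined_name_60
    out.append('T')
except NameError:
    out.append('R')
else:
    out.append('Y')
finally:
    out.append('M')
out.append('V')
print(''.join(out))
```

Execution trace: 'D' (try body) → 'R' (except NameError) → 'M' (finally) → 'V' (after the try/except). Output: DRMV

Answer: DRMV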